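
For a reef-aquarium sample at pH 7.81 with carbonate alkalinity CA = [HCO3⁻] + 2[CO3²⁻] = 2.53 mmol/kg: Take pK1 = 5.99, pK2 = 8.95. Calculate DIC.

CA = [HCO3⁻] + 2[CO3²⁻] = (α₁ + 2α₂)·DIC
At pH 7.81: [H⁺]/K1 = 10^-1.82 = 0.015136, K2/[H⁺] = 10^-1.14 = 0.072444
α₁ = 1/(1 + 0.015136 + 0.072444) = 1/1.0876 = 0.9195; α₂ = α₁·K2/[H⁺] = 0.06661
α₁ + 2α₂ = 1.0527
DIC = CA / (α₁ + 2α₂) = 2.53 / 1.0527 = 2.40 mmol/kg

DIC = 2.40 mmol/kg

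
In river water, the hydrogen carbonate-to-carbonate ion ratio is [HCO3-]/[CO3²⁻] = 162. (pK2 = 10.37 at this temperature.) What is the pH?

From K2 = [H⁺][CO3²⁻]/[HCO3-]:  pH = pK2 − log₁₀([HCO3-]/[CO3²⁻])
log₁₀(162) = +2.210
pH = 10.37 − (+2.210) = 8.16

pH = 8.16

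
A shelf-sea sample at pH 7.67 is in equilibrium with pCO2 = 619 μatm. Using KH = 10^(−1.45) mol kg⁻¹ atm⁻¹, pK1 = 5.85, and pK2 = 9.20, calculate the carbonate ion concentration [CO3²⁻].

[CO2*] = KH · pCO2 = 10^(−1.45) × 619×10^-6 = 2.196×10^-5 mol/kg
α₀ = 1/(1 + K1/[H⁺] + K1K2/[H⁺]²) = 1/(1 + 10^+1.82 + 10^+0.29) = 0.01449
DIC = [CO2*]/α₀ = 2.196×10^-5 / 0.01449 = 1.516 mmol/kg
[CO3²⁻] = α₂·DIC; α₂ = 0.02825, so [CO3²⁻] = 0.02825 × 1.516 = 0.0428 mmol/kg

[CO3²⁻] = 0.0428 mmol/kg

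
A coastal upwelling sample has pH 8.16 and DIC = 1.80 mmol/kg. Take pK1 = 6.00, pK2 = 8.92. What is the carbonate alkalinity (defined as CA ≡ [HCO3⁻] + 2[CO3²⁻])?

CA = 2.05 mmol/kg

CA = [HCO3⁻] + 2[CO3²⁻] = (α₁ + 2α₂)·DIC
At pH 8.16: [H⁺]/K1 = 10^-2.16 = 0.0069183, K2/[H⁺] = 10^-0.76 = 0.17378
α₁ = 1/(1 + 0.0069183 + 0.17378) = 1/1.1807 = 0.8470; α₂ = α₁·K2/[H⁺] = 0.1472
α₁ + 2α₂ = 1.1413
CA = 1.1413 × 1.80 = 2.05 mmol/kg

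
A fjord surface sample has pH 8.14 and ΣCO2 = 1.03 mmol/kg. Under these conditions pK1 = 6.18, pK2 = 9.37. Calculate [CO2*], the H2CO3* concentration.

[CO2*] = 10.6 μmol/kg

α₀ = 1 / (1 + K1/[H⁺] + K1K2/[H⁺]²) = 1 / (1 + 10^+1.96 + 10^+0.73)
   = 1 / (1 + 91.201 + 5.3703) = 1/97.571 = 0.01025
[CO2*] = α₀ × DIC = 0.01025 × 1.03 = 0.0106 mmol/kg = 10.6 μmol/kg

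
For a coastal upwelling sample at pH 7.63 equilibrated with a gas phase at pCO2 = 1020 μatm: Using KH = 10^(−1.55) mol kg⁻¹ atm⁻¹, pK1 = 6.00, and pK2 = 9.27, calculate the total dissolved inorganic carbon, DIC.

DIC = 1.28 mmol/kg

[CO2*] = KH · pCO2 = 10^(−1.55) × 1020×10^-6 = 2.875×10^-5 mol/kg
α₀ = 1/(1 + K1/[H⁺] + K1K2/[H⁺]²) = 1/(1 + 10^+1.63 + 10^-0.01) = 0.02240
DIC = [CO2*]/α₀ = 2.875×10^-5 / 0.02240 = 1.28 mmol/kg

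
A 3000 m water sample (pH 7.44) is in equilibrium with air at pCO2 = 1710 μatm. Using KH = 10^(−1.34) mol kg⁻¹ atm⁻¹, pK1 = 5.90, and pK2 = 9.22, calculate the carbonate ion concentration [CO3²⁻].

[CO2*] = KH · pCO2 = 10^(−1.34) × 1710×10^-6 = 7.816×10^-5 mol/kg
α₀ = 1/(1 + K1/[H⁺] + K1K2/[H⁺]²) = 1/(1 + 10^+1.54 + 10^-0.24) = 0.02759
DIC = [CO2*]/α₀ = 7.816×10^-5 / 0.02759 = 2.833 mmol/kg
[CO3²⁻] = α₂·DIC; α₂ = 0.01587, so [CO3²⁻] = 0.01587 × 2.833 = 0.0450 mmol/kg

[CO3²⁻] = 0.0450 mmol/kg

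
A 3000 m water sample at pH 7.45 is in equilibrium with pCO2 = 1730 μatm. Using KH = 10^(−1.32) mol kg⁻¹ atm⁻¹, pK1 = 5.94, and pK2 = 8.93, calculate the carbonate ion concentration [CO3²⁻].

[CO2*] = KH · pCO2 = 10^(−1.32) × 1730×10^-6 = 8.280×10^-5 mol/kg
α₀ = 1/(1 + K1/[H⁺] + K1K2/[H⁺]²) = 1/(1 + 10^+1.51 + 10^+0.03) = 0.02904
DIC = [CO2*]/α₀ = 8.280×10^-5 / 0.02904 = 2.851 mmol/kg
[CO3²⁻] = α₂·DIC; α₂ = 0.03112, so [CO3²⁻] = 0.03112 × 2.851 = 0.0887 mmol/kg

[CO3²⁻] = 0.0887 mmol/kg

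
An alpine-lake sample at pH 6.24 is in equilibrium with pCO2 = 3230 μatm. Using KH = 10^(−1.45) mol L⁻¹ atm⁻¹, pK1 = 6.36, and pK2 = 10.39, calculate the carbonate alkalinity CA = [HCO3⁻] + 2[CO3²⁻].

CA = 0.0869 mmol/L

[CO2*] = KH · pCO2 = 10^(−1.45) × 3230×10^-6 = 1.146×10^-4 mol/L
α₀ = 1/(1 + K1/[H⁺] + K1K2/[H⁺]²) = 1/(1 + 10^-0.12 + 10^-4.27) = 0.5686
DIC = [CO2*]/α₀ = 1.146×10^-4 / 0.5686 = 0.2015 mmol/L
CA = (α₁ + 2α₂)·DIC = (0.4313 + 2×3.054×10^-5) × 0.2015 = 0.0869 mmol/L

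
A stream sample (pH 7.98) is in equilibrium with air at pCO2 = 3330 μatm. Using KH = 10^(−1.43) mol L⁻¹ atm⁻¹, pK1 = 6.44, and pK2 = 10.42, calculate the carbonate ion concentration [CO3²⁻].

[CO2*] = KH · pCO2 = 10^(−1.43) × 3330×10^-6 = 1.237×10^-4 mol/L
α₀ = 1/(1 + K1/[H⁺] + K1K2/[H⁺]²) = 1/(1 + 10^+1.54 + 10^-0.90) = 0.02793
DIC = [CO2*]/α₀ = 1.237×10^-4 / 0.02793 = 4.429 mmol/L
[CO3²⁻] = α₂·DIC; α₂ = 0.003517, so [CO3²⁻] = 0.003517 × 4.429 = 0.0156 mmol/L = 15.6 μmol/L

[CO3²⁻] = 15.6 μmol/L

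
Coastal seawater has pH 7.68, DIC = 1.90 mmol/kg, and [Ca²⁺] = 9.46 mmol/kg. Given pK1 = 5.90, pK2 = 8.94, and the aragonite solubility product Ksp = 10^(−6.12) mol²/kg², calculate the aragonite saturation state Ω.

Ω = 1.22

α₂ = 1 / (1 + [H⁺]/K2 + [H⁺]²/(K1K2)) = 1 / (1 + 10^+1.26 + 10^-0.52)
   = 1 / (1 + 18.197 + 0.30200) = 1/19.499 = 0.05128
[CO3²⁻] = α₂ × DIC = 0.05128 × 1.90 = 0.09744 mmol/kg
Ksp = 10^(−6.12) = 7.586×10^-7
Ω = [Ca²⁺][CO3²⁻]/Ksp = (9.46×10^-3)(9.744×10^-5) / 7.586×10^-7 = 1.22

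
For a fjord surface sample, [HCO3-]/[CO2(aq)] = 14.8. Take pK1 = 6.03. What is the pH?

pH = 7.20

From K1 = [H⁺][HCO3-]/[CO2(aq)]:  pH = pK1 + log₁₀([HCO3-]/[CO2(aq)])
log₁₀(14.8) = +1.170
pH = 6.03 + (+1.170) = 7.20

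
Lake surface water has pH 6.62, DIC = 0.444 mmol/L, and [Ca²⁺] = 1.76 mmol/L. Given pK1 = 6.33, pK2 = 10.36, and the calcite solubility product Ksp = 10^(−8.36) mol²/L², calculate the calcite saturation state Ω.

Ω = 0.0215

α₂ = 1 / (1 + [H⁺]/K2 + [H⁺]²/(K1K2)) = 1 / (1 + 10^+3.74 + 10^+3.45)
   = 1 / (1 + 5495.4 + 2818.4) = 1/8314.8 = 0.0001203
[CO3²⁻] = α₂ × DIC = 0.0001203 × 0.444 = 5.340×10^-5 mmol/L = 0.05340 μmol/L
Ksp = 10^(−8.36) = 4.365×10^-9
Ω = [Ca²⁺][CO3²⁻]/Ksp = (1.76×10^-3)(5.340×10^-8) / 4.365×10^-9 = 0.0215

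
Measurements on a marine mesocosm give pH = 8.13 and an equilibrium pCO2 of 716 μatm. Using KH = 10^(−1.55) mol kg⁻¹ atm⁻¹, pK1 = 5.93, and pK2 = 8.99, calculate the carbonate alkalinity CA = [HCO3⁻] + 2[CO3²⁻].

CA = 4.08 mmol/kg

[CO2*] = KH · pCO2 = 10^(−1.55) × 716×10^-6 = 2.018×10^-5 mol/kg
α₀ = 1/(1 + K1/[H⁺] + K1K2/[H⁺]²) = 1/(1 + 10^+2.20 + 10^+1.34) = 0.005514
DIC = [CO2*]/α₀ = 2.018×10^-5 / 0.005514 = 3.660 mmol/kg
CA = (α₁ + 2α₂)·DIC = (0.8739 + 2×0.1206) × 3.660 = 4.08 mmol/kg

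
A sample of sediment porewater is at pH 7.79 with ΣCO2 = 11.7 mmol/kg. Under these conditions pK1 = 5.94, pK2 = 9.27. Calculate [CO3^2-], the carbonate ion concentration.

[CO3²⁻] = 0.370 mmol/kg

α₂ = 1 / (1 + [H⁺]/K2 + [H⁺]²/(K1K2)) = 1 / (1 + 10^+1.48 + 10^-0.37)
   = 1 / (1 + 30.200 + 0.42658) = 1/31.626 = 0.03162
[CO3²⁻] = α₂ × DIC = 0.03162 × 11.7 = 0.370 mmol/kg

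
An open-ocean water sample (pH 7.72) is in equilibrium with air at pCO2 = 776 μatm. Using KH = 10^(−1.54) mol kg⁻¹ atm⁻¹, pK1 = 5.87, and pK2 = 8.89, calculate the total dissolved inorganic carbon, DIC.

DIC = 1.71 mmol/kg

[CO2*] = KH · pCO2 = 10^(−1.54) × 776×10^-6 = 2.238×10^-5 mol/kg
α₀ = 1/(1 + K1/[H⁺] + K1K2/[H⁺]²) = 1/(1 + 10^+1.85 + 10^+0.68) = 0.01306
DIC = [CO2*]/α₀ = 2.238×10^-5 / 0.01306 = 1.71 mmol/kg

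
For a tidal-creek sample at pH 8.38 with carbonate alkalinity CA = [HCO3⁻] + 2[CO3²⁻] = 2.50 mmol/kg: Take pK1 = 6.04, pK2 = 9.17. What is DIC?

CA = [HCO3⁻] + 2[CO3²⁻] = (α₁ + 2α₂)·DIC
At pH 8.38: [H⁺]/K1 = 10^-2.34 = 0.0045709, K2/[H⁺] = 10^-0.79 = 0.16218
α₁ = 1/(1 + 0.0045709 + 0.16218) = 1/1.1668 = 0.8571; α₂ = α₁·K2/[H⁺] = 0.1390
α₁ + 2α₂ = 1.1351
DIC = CA / (α₁ + 2α₂) = 2.50 / 1.1351 = 2.20 mmol/kg

DIC = 2.20 mmol/kg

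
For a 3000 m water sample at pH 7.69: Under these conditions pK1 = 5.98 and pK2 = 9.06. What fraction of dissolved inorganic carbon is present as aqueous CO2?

α₀ = 0.0184

α₀ = 1 / (1 + K1/[H⁺] + K1K2/[H⁺]²) = 1 / (1 + 10^+1.71 + 10^+0.34)
   = 1 / (1 + 51.286 + 2.1878) = 1/54.474 = 0.01836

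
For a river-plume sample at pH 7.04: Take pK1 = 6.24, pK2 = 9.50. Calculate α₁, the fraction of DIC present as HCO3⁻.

α₁ = 0.861

α₁ = 1 / (1 + [H⁺]/K1 + K2/[H⁺]) = 1 / (1 + 10^-0.80 + 10^-2.46)
   = 1 / (1 + 0.15849 + 0.0034674) = 1/1.1620 = 0.8606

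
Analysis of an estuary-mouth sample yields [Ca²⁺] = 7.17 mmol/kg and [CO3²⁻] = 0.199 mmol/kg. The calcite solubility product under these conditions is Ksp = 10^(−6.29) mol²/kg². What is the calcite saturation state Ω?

Ω = 2.78

Ksp = 10^(−6.29) = 5.129×10^-7
Ω = [Ca²⁺][CO3²⁻]/Ksp = (7.17×10^-3)(0.199×10^-3) / 5.129×10^-7 = 2.78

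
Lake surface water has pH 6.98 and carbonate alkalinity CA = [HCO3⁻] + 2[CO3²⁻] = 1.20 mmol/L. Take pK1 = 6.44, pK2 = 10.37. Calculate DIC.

DIC = 1.55 mmol/L

CA = [HCO3⁻] + 2[CO3²⁻] = (α₁ + 2α₂)·DIC
At pH 6.98: [H⁺]/K1 = 10^-0.54 = 0.28840, K2/[H⁺] = 10^-3.39 = 0.00040738
α₁ = 1/(1 + 0.28840 + 0.00040738) = 1/1.2888 = 0.7759; α₂ = α₁·K2/[H⁺] = 0.0003161
α₁ + 2α₂ = 0.7765
DIC = CA / (α₁ + 2α₂) = 1.20 / 0.7765 = 1.55 mmol/L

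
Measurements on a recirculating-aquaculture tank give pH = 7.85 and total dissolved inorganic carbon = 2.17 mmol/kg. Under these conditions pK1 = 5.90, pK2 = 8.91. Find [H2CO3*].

[CO2*] = 0.0222 mmol/kg

α₀ = 1 / (1 + K1/[H⁺] + K1K2/[H⁺]²) = 1 / (1 + 10^+1.95 + 10^+0.89)
   = 1 / (1 + 89.125 + 7.7625) = 1/97.888 = 0.01022
[CO2*] = α₀ × DIC = 0.01022 × 2.17 = 0.0222 mmol/kg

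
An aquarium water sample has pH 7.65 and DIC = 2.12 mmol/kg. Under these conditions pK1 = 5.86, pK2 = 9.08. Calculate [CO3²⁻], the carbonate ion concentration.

α₂ = 1 / (1 + [H⁺]/K2 + [H⁺]²/(K1K2)) = 1 / (1 + 10^+1.43 + 10^-0.36)
   = 1 / (1 + 26.915 + 0.43652) = 1/28.352 = 0.03527
[CO3²⁻] = α₂ × DIC = 0.03527 × 2.12 = 0.0748 mmol/kg

[CO3²⁻] = 0.0748 mmol/kg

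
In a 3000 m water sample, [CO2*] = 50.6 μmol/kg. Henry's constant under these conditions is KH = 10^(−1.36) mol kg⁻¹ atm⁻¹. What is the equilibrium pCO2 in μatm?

pCO2 = 1160 μatm

KH = 10^(−1.36) = 4.365×10^-2 mol kg⁻¹ atm⁻¹
pCO2 = [CO2*]/KH = 50.6×10^-6 / 4.365×10^-2 = 1.16×10^-3 atm = 1160 μatm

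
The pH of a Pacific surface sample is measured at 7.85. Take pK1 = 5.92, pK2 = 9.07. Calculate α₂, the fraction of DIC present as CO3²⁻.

α₂ = 1 / (1 + [H⁺]/K2 + [H⁺]²/(K1K2)) = 1 / (1 + 10^+1.22 + 10^-0.71)
   = 1 / (1 + 16.596 + 0.19498) = 1/17.791 = 0.05621

α₂ = 0.0562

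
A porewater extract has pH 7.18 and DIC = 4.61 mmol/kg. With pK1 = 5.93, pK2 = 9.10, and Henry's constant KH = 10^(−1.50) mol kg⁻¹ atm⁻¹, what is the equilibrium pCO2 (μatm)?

α₀ = 1 / (1 + K1/[H⁺] + K1K2/[H⁺]²) = 1 / (1 + 10^+1.25 + 10^-0.67)
   = 1 / (1 + 17.783 + 0.21380) = 1/18.997 = 0.05264
[CO2*] = α₀ × DIC = 0.05264 × 4.61 = 0.2427 mmol/kg
pCO2 = [CO2*]/KH = 2.427×10^-4 / 3.162×10^-2 = 7670 μatm

pCO2 = 7670 μatm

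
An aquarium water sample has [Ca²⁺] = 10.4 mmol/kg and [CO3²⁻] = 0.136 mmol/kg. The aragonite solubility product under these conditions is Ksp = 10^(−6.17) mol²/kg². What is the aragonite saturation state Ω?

Ksp = 10^(−6.17) = 6.761×10^-7
Ω = [Ca²⁺][CO3²⁻]/Ksp = (10.4×10^-3)(0.136×10^-3) / 6.761×10^-7 = 2.09

Ω = 2.09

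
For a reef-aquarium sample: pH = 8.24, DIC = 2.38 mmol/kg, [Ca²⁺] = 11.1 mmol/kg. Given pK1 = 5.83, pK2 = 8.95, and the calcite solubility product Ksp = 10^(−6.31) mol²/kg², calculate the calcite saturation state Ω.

Ω = 8.77

α₂ = 1 / (1 + [H⁺]/K2 + [H⁺]²/(K1K2)) = 1 / (1 + 10^+0.71 + 10^-1.70)
   = 1 / (1 + 5.1286 + 0.019953) = 1/6.1486 = 0.1626
[CO3²⁻] = α₂ × DIC = 0.1626 × 2.38 = 0.3871 mmol/kg
Ksp = 10^(−6.31) = 4.898×10^-7
Ω = [Ca²⁺][CO3²⁻]/Ksp = (11.1×10^-3)(3.871×10^-4) / 4.898×10^-7 = 8.77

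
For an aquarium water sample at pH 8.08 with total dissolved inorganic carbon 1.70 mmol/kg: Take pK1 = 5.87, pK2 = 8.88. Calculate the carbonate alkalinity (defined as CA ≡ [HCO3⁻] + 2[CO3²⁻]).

CA = [HCO3⁻] + 2[CO3²⁻] = (α₁ + 2α₂)·DIC
At pH 8.08: [H⁺]/K1 = 10^-2.21 = 0.0061660, K2/[H⁺] = 10^-0.80 = 0.15849
α₁ = 1/(1 + 0.0061660 + 0.15849) = 1/1.1647 = 0.8586; α₂ = α₁·K2/[H⁺] = 0.1361
α₁ + 2α₂ = 1.1308
CA = 1.1308 × 1.70 = 1.92 mmol/kg

CA = 1.92 mmol/kg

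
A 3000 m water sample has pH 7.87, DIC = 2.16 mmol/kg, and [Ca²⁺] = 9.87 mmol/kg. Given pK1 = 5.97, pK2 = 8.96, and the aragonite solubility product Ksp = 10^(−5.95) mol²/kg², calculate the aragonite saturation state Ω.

α₂ = 1 / (1 + [H⁺]/K2 + [H⁺]²/(K1K2)) = 1 / (1 + 10^+1.09 + 10^-0.81)
   = 1 / (1 + 12.303 + 0.15488) = 1/13.458 = 0.07431
[CO3²⁻] = α₂ × DIC = 0.07431 × 2.16 = 0.1605 mmol/kg
Ksp = 10^(−5.95) = 1.122×10^-6
Ω = [Ca²⁺][CO3²⁻]/Ksp = (9.87×10^-3)(1.605×10^-4) / 1.122×10^-6 = 1.41

Ω = 1.41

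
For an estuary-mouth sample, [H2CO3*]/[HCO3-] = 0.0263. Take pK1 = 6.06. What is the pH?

pH = 7.64

From K1 = [H⁺][HCO3-]/[H2CO3*]:  pH = pK1 − log₁₀([H2CO3*]/[HCO3-])
log₁₀(0.0263) = -1.580
pH = 6.06 − (-1.580) = 7.64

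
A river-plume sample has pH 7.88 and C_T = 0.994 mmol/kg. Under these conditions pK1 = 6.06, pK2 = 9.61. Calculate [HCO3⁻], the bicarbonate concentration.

[HCO3⁻] = 0.962 mmol/kg

α₁ = 1 / (1 + [H⁺]/K1 + K2/[H⁺]) = 1 / (1 + 10^-1.82 + 10^-1.73)
   = 1 / (1 + 0.015136 + 0.018621) = 1/1.0338 = 0.9673
[HCO3⁻] = α₁ × DIC = 0.9673 × 0.994 = 0.962 mmol/kg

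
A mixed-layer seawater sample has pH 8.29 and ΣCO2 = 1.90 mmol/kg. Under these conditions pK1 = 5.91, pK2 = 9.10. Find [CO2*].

[CO2*] = 6.83 μmol/kg

α₀ = 1 / (1 + K1/[H⁺] + K1K2/[H⁺]²) = 1 / (1 + 10^+2.38 + 10^+1.57)
   = 1 / (1 + 239.88 + 37.154) = 1/278.04 = 0.003597
[CO2*] = α₀ × DIC = 0.003597 × 1.90 = 0.00683 mmol/kg = 6.83 μmol/kg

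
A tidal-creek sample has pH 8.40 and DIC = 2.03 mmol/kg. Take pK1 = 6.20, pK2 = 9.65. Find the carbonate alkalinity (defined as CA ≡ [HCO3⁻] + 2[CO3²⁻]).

CA = 2.13 mmol/kg

CA = [HCO3⁻] + 2[CO3²⁻] = (α₁ + 2α₂)·DIC
At pH 8.40: [H⁺]/K1 = 10^-2.20 = 0.0063096, K2/[H⁺] = 10^-1.25 = 0.056234
α₁ = 1/(1 + 0.0063096 + 0.056234) = 1/1.0625 = 0.9411; α₂ = α₁·K2/[H⁺] = 0.05292
α₁ + 2α₂ = 1.0470
CA = 1.0470 × 2.03 = 2.13 mmol/kg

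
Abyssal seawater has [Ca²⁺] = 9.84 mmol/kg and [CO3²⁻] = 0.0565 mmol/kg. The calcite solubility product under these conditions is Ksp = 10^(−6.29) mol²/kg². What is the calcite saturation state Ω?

Ω = 1.08

Ksp = 10^(−6.29) = 5.129×10^-7
Ω = [Ca²⁺][CO3²⁻]/Ksp = (9.84×10^-3)(0.0565×10^-3) / 5.129×10^-7 = 1.08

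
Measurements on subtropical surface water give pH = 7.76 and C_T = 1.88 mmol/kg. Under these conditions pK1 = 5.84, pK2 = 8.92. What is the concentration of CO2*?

[CO2*] = 0.0209 mmol/kg

α₀ = 1 / (1 + K1/[H⁺] + K1K2/[H⁺]²) = 1 / (1 + 10^+1.92 + 10^+0.76)
   = 1 / (1 + 83.176 + 5.7544) = 1/89.931 = 0.01112
[CO2*] = α₀ × DIC = 0.01112 × 1.88 = 0.0209 mmol/kg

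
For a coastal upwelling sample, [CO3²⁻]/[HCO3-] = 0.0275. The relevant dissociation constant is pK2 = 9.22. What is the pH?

From K2 = [H⁺][CO3²⁻]/[HCO3-]:  pH = pK2 + log₁₀([CO3²⁻]/[HCO3-])
log₁₀(0.0275) = -1.561
pH = 9.22 + (-1.561) = 7.66

pH = 7.66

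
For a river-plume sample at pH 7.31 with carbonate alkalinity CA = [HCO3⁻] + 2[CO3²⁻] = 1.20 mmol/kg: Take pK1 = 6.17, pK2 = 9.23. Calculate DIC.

DIC = 1.27 mmol/kg

CA = [HCO3⁻] + 2[CO3²⁻] = (α₁ + 2α₂)·DIC
At pH 7.31: [H⁺]/K1 = 10^-1.14 = 0.072444, K2/[H⁺] = 10^-1.92 = 0.012023
α₁ = 1/(1 + 0.072444 + 0.012023) = 1/1.0845 = 0.9221; α₂ = α₁·K2/[H⁺] = 0.01109
α₁ + 2α₂ = 0.9443
DIC = CA / (α₁ + 2α₂) = 1.20 / 0.9443 = 1.27 mmol/kg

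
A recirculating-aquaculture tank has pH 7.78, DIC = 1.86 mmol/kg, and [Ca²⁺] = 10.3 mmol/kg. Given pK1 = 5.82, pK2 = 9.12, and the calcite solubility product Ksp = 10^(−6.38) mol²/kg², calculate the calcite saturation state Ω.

Ω = 1.99

α₂ = 1 / (1 + [H⁺]/K2 + [H⁺]²/(K1K2)) = 1 / (1 + 10^+1.34 + 10^-0.62)
   = 1 / (1 + 21.878 + 0.23988) = 1/23.117 = 0.04326
[CO3²⁻] = α₂ × DIC = 0.04326 × 1.86 = 0.08046 mmol/kg
Ksp = 10^(−6.38) = 4.169×10^-7
Ω = [Ca²⁺][CO3²⁻]/Ksp = (10.3×10^-3)(8.046×10^-5) / 4.169×10^-7 = 1.99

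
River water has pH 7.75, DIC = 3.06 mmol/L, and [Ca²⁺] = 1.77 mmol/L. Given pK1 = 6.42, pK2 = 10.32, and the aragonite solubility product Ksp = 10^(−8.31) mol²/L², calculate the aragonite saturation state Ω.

α₂ = 1 / (1 + [H⁺]/K2 + [H⁺]²/(K1K2)) = 1 / (1 + 10^+2.57 + 10^+1.24)
   = 1 / (1 + 371.54 + 17.378) = 1/389.91 = 0.002565
[CO3²⁻] = α₂ × DIC = 0.002565 × 3.06 = 0.007848 mmol/L = 7.848 μmol/L
Ksp = 10^(−8.31) = 4.898×10^-9
Ω = [Ca²⁺][CO3²⁻]/Ksp = (1.77×10^-3)(7.848×10^-6) / 4.898×10^-9 = 2.84

Ω = 2.84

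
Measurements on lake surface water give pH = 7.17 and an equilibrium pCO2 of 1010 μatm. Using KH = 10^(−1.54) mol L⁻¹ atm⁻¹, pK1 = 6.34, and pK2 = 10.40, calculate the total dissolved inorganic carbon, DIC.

[CO2*] = KH · pCO2 = 10^(−1.54) × 1010×10^-6 = 2.913×10^-5 mol/L
α₀ = 1/(1 + K1/[H⁺] + K1K2/[H⁺]²) = 1/(1 + 10^+0.83 + 10^-2.40) = 0.1288
DIC = [CO2*]/α₀ = 2.913×10^-5 / 0.1288 = 0.226 mmol/L

DIC = 0.226 mmol/L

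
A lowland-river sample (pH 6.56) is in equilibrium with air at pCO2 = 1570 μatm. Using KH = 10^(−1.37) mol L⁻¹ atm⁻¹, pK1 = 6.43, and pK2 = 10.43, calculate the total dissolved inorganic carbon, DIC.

[CO2*] = KH · pCO2 = 10^(−1.37) × 1570×10^-6 = 6.697×10^-5 mol/L
α₀ = 1/(1 + K1/[H⁺] + K1K2/[H⁺]²) = 1/(1 + 10^+0.13 + 10^-3.74) = 0.4257
DIC = [CO2*]/α₀ = 6.697×10^-5 / 0.4257 = 0.157 mmol/L

DIC = 0.157 mmol/L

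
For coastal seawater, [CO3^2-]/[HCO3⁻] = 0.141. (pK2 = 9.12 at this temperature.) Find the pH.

pH = 8.27

From K2 = [H⁺][CO3^2-]/[HCO3⁻]:  pH = pK2 + log₁₀([CO3^2-]/[HCO3⁻])
log₁₀(0.141) = -0.851
pH = 9.12 + (-0.851) = 8.27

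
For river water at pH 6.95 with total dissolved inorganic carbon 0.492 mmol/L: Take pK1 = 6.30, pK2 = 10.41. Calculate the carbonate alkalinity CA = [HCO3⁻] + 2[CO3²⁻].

CA = 0.402 mmol/L

CA = [HCO3⁻] + 2[CO3²⁻] = (α₁ + 2α₂)·DIC
At pH 6.95: [H⁺]/K1 = 10^-0.65 = 0.22387, K2/[H⁺] = 10^-3.46 = 0.00034674
α₁ = 1/(1 + 0.22387 + 0.00034674) = 1/1.2242 = 0.8168; α₂ = α₁·K2/[H⁺] = 0.0002832
α₁ + 2α₂ = 0.8174
CA = 0.8174 × 0.492 = 0.402 mmol/L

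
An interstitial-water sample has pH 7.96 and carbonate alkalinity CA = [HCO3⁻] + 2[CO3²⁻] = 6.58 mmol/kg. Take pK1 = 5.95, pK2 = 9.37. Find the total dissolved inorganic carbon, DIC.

DIC = 6.40 mmol/kg

CA = [HCO3⁻] + 2[CO3²⁻] = (α₁ + 2α₂)·DIC
At pH 7.96: [H⁺]/K1 = 10^-2.01 = 0.0097724, K2/[H⁺] = 10^-1.41 = 0.038905
α₁ = 1/(1 + 0.0097724 + 0.038905) = 1/1.0487 = 0.9536; α₂ = α₁·K2/[H⁺] = 0.03710
α₁ + 2α₂ = 1.0278
DIC = CA / (α₁ + 2α₂) = 6.58 / 1.0278 = 6.40 mmol/kg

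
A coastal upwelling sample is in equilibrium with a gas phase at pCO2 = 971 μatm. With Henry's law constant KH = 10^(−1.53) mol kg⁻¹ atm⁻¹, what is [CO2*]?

[CO2*] = 28.7 μmol/kg

KH = 10^(−1.53) = 2.951×10^-2 mol kg⁻¹ atm⁻¹
[CO2*] = KH · pCO2 = 2.951×10^-2 × 971×10^-6 atm = 2.87×10^-5 mol/kg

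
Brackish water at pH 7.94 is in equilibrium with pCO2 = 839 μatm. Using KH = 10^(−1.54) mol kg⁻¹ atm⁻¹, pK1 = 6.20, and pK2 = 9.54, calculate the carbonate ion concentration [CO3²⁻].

[CO2*] = KH · pCO2 = 10^(−1.54) × 839×10^-6 = 2.420×10^-5 mol/kg
α₀ = 1/(1 + K1/[H⁺] + K1K2/[H⁺]²) = 1/(1 + 10^+1.74 + 10^+0.14) = 0.01744
DIC = [CO2*]/α₀ = 2.420×10^-5 / 0.01744 = 1.387 mmol/kg
[CO3²⁻] = α₂·DIC; α₂ = 0.02408, so [CO3²⁻] = 0.02408 × 1.387 = 0.0334 mmol/kg

[CO3²⁻] = 0.0334 mmol/kg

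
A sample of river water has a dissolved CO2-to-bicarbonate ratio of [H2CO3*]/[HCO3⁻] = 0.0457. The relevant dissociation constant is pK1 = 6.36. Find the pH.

From K1 = [H⁺][HCO3⁻]/[H2CO3*]:  pH = pK1 − log₁₀([H2CO3*]/[HCO3⁻])
log₁₀(0.0457) = -1.340
pH = 6.36 − (-1.340) = 7.70

pH = 7.70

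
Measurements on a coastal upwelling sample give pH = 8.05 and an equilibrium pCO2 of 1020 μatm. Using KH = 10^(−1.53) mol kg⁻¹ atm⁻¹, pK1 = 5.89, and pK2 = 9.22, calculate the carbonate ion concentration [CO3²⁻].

[CO3²⁻] = 0.294 mmol/kg

[CO2*] = KH · pCO2 = 10^(−1.53) × 1020×10^-6 = 3.010×10^-5 mol/kg
α₀ = 1/(1 + K1/[H⁺] + K1K2/[H⁺]²) = 1/(1 + 10^+2.16 + 10^+0.99) = 0.006438
DIC = [CO2*]/α₀ = 3.010×10^-5 / 0.006438 = 4.675 mmol/kg
[CO3²⁻] = α₂·DIC; α₂ = 0.06292, so [CO3²⁻] = 0.06292 × 4.675 = 0.294 mmol/kg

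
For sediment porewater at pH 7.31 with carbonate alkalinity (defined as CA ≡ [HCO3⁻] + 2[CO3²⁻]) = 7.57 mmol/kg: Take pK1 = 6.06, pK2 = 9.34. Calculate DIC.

DIC = 7.92 mmol/kg

CA = [HCO3⁻] + 2[CO3²⁻] = (α₁ + 2α₂)·DIC
At pH 7.31: [H⁺]/K1 = 10^-1.25 = 0.056234, K2/[H⁺] = 10^-2.03 = 0.0093325
α₁ = 1/(1 + 0.056234 + 0.0093325) = 1/1.0656 = 0.9385; α₂ = α₁·K2/[H⁺] = 0.008758
α₁ + 2α₂ = 0.9560
DIC = CA / (α₁ + 2α₂) = 7.57 / 0.9560 = 7.92 mmol/kg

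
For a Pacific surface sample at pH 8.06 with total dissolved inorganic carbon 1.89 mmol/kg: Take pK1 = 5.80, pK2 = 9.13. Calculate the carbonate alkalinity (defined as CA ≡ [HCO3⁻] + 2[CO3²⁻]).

CA = 2.03 mmol/kg

CA = [HCO3⁻] + 2[CO3²⁻] = (α₁ + 2α₂)·DIC
At pH 8.06: [H⁺]/K1 = 10^-2.26 = 0.0054954, K2/[H⁺] = 10^-1.07 = 0.085114
α₁ = 1/(1 + 0.0054954 + 0.085114) = 1/1.0906 = 0.9169; α₂ = α₁·K2/[H⁺] = 0.07804
α₁ + 2α₂ = 1.0730
CA = 1.0730 × 1.89 = 2.03 mmol/kg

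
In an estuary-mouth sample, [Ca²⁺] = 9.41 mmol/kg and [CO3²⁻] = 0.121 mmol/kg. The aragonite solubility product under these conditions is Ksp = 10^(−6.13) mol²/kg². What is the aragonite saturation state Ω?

Ω = 1.54

Ksp = 10^(−6.13) = 7.413×10^-7
Ω = [Ca²⁺][CO3²⁻]/Ksp = (9.41×10^-3)(0.121×10^-3) / 7.413×10^-7 = 1.54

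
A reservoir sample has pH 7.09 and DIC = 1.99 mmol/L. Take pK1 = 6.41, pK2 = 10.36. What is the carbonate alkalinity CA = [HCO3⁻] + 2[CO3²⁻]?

CA = [HCO3⁻] + 2[CO3²⁻] = (α₁ + 2α₂)·DIC
At pH 7.09: [H⁺]/K1 = 10^-0.68 = 0.20893, K2/[H⁺] = 10^-3.27 = 0.00053703
α₁ = 1/(1 + 0.20893 + 0.00053703) = 1/1.2095 = 0.8268; α₂ = α₁·K2/[H⁺] = 0.0004440
α₁ + 2α₂ = 0.8277
CA = 0.8277 × 1.99 = 1.65 mmol/L

CA = 1.65 mmol/L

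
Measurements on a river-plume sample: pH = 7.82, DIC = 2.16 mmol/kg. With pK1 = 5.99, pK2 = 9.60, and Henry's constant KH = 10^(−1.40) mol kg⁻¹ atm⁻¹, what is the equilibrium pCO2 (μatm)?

α₀ = 1 / (1 + K1/[H⁺] + K1K2/[H⁺]²) = 1 / (1 + 10^+1.83 + 10^+0.05)
   = 1 / (1 + 67.608 + 1.1220) = 1/69.730 = 0.01434
[CO2*] = α₀ × DIC = 0.01434 × 2.16 = 0.03098 mmol/kg
pCO2 = [CO2*]/KH = 3.098×10^-5 / 3.981×10^-2 = 778 μatm

pCO2 = 778 μatm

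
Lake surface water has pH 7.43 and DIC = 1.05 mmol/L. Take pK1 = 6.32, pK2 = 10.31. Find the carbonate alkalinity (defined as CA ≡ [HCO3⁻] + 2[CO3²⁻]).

CA = 0.976 mmol/L

CA = [HCO3⁻] + 2[CO3²⁻] = (α₁ + 2α₂)·DIC
At pH 7.43: [H⁺]/K1 = 10^-1.11 = 0.077625, K2/[H⁺] = 10^-2.88 = 0.0013183
α₁ = 1/(1 + 0.077625 + 0.0013183) = 1/1.0789 = 0.9268; α₂ = α₁·K2/[H⁺] = 0.001222
α₁ + 2α₂ = 0.9293
CA = 0.9293 × 1.05 = 0.976 mmol/L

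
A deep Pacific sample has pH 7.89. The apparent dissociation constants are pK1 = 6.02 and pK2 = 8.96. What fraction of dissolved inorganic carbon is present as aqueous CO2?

α₀ = 0.0123

α₀ = 1 / (1 + K1/[H⁺] + K1K2/[H⁺]²) = 1 / (1 + 10^+1.87 + 10^+0.80)
   = 1 / (1 + 74.131 + 6.3096) = 1/81.441 = 0.01228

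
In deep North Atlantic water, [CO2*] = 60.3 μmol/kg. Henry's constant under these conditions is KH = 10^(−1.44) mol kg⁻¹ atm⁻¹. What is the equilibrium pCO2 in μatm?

KH = 10^(−1.44) = 3.631×10^-2 mol kg⁻¹ atm⁻¹
pCO2 = [CO2*]/KH = 60.3×10^-6 / 3.631×10^-2 = 1.66×10^-3 atm = 1660 μatm

pCO2 = 1660 μatm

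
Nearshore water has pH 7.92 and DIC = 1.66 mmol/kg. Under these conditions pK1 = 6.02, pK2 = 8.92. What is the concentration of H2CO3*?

[CO2*] = 18.8 μmol/kg

α₀ = 1 / (1 + K1/[H⁺] + K1K2/[H⁺]²) = 1 / (1 + 10^+1.90 + 10^+0.90)
   = 1 / (1 + 79.433 + 7.9433) = 1/88.376 = 0.01132
[CO2*] = α₀ × DIC = 0.01132 × 1.66 = 0.0188 mmol/kg = 18.8 μmol/kg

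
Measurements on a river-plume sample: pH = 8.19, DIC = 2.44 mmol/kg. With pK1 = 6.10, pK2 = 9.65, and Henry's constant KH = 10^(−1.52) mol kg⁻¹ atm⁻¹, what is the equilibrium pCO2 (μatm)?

α₀ = 1 / (1 + K1/[H⁺] + K1K2/[H⁺]²) = 1 / (1 + 10^+2.09 + 10^+0.63)
   = 1 / (1 + 123.03 + 4.2658) = 1/128.29 = 0.007795
[CO2*] = α₀ × DIC = 0.007795 × 2.44 = 0.01902 mmol/kg = 19.02 μmol/kg
pCO2 = [CO2*]/KH = 1.902×10^-5 / 3.020×10^-2 = 630 μatm

pCO2 = 630 μatm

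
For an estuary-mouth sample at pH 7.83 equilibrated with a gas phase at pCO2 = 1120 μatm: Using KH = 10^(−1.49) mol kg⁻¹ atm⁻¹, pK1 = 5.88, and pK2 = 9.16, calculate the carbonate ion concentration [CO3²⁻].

[CO2*] = KH · pCO2 = 10^(−1.49) × 1120×10^-6 = 3.624×10^-5 mol/kg
α₀ = 1/(1 + K1/[H⁺] + K1K2/[H⁺]²) = 1/(1 + 10^+1.95 + 10^+0.62) = 0.01061
DIC = [CO2*]/α₀ = 3.624×10^-5 / 0.01061 = 3.417 mmol/kg
[CO3²⁻] = α₂·DIC; α₂ = 0.04421, so [CO3²⁻] = 0.04421 × 3.417 = 0.151 mmol/kg

[CO3²⁻] = 0.151 mmol/kg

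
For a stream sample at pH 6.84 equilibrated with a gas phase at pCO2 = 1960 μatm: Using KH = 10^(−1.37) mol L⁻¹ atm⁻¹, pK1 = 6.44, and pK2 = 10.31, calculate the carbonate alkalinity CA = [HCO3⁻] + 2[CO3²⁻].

CA = 0.210 mmol/L

[CO2*] = KH · pCO2 = 10^(−1.37) × 1960×10^-6 = 8.361×10^-5 mol/L
α₀ = 1/(1 + K1/[H⁺] + K1K2/[H⁺]²) = 1/(1 + 10^+0.40 + 10^-3.07) = 0.2847
DIC = [CO2*]/α₀ = 8.361×10^-5 / 0.2847 = 0.2937 mmol/L
CA = (α₁ + 2α₂)·DIC = (0.7151 + 2×0.0002423) × 0.2937 = 0.210 mmol/L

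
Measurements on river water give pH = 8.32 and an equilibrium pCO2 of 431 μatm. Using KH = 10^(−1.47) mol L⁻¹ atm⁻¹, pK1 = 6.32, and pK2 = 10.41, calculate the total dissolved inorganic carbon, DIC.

DIC = 1.49 mmol/L

[CO2*] = KH · pCO2 = 10^(−1.47) × 431×10^-6 = 1.460×10^-5 mol/L
α₀ = 1/(1 + K1/[H⁺] + K1K2/[H⁺]²) = 1/(1 + 10^+2.00 + 10^-0.09) = 0.009822
DIC = [CO2*]/α₀ = 1.460×10^-5 / 0.009822 = 1.49 mmol/L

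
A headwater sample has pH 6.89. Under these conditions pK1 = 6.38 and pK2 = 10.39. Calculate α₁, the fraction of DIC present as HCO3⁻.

α₁ = 0.764

α₁ = 1 / (1 + [H⁺]/K1 + K2/[H⁺]) = 1 / (1 + 10^-0.51 + 10^-3.50)
   = 1 / (1 + 0.30903 + 0.00031623) = 1/1.3093 = 0.7637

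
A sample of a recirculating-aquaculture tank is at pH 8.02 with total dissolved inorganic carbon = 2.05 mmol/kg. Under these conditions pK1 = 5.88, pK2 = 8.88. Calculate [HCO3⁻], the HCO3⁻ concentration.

α₁ = 1 / (1 + [H⁺]/K1 + K2/[H⁺]) = 1 / (1 + 10^-2.14 + 10^-0.86)
   = 1 / (1 + 0.0072444 + 0.13804) = 1/1.1453 = 0.8731
[HCO3⁻] = α₁ × DIC = 0.8731 × 2.05 = 1.79 mmol/kg

[HCO3⁻] = 1.79 mmol/kg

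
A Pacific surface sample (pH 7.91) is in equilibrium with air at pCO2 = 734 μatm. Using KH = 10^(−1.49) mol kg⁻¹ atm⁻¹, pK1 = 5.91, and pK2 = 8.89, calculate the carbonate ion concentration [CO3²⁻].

[CO3²⁻] = 0.249 mmol/kg

[CO2*] = KH · pCO2 = 10^(−1.49) × 734×10^-6 = 2.375×10^-5 mol/kg
α₀ = 1/(1 + K1/[H⁺] + K1K2/[H⁺]²) = 1/(1 + 10^+2.00 + 10^+1.02) = 0.008971
DIC = [CO2*]/α₀ = 2.375×10^-5 / 0.008971 = 2.648 mmol/kg
[CO3²⁻] = α₂·DIC; α₂ = 0.09394, so [CO3²⁻] = 0.09394 × 2.648 = 0.249 mmol/kg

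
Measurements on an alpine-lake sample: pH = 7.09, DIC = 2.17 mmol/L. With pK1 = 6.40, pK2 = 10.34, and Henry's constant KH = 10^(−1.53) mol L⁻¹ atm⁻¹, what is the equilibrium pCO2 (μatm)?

pCO2 = 1.25×10^4 μatm

α₀ = 1 / (1 + K1/[H⁺] + K1K2/[H⁺]²) = 1 / (1 + 10^+0.69 + 10^-2.56)
   = 1 / (1 + 4.8978 + 0.0027542) = 1/5.9005 = 0.1695
[CO2*] = α₀ × DIC = 0.1695 × 2.17 = 0.3678 mmol/L
pCO2 = [CO2*]/KH = 3.678×10^-4 / 2.951×10^-2 = 1.25×10^4 μatm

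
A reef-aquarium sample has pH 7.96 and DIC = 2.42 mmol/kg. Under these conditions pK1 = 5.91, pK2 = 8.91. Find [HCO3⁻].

[HCO3⁻] = 2.16 mmol/kg

α₁ = 1 / (1 + [H⁺]/K1 + K2/[H⁺]) = 1 / (1 + 10^-2.05 + 10^-0.95)
   = 1 / (1 + 0.0089125 + 0.11220) = 1/1.1211 = 0.8920
[HCO3⁻] = α₁ × DIC = 0.8920 × 2.42 = 2.16 mmol/kg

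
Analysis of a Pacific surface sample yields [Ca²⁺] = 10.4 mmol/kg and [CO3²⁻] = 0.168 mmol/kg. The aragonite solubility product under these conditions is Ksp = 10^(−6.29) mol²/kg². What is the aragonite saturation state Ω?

Ω = 3.41

Ksp = 10^(−6.29) = 5.129×10^-7
Ω = [Ca²⁺][CO3²⁻]/Ksp = (10.4×10^-3)(0.168×10^-3) / 5.129×10^-7 = 3.41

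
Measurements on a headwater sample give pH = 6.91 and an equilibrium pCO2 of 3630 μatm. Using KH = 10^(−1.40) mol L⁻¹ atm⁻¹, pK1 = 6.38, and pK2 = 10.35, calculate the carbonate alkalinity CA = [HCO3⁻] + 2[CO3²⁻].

[CO2*] = KH · pCO2 = 10^(−1.40) × 3630×10^-6 = 1.445×10^-4 mol/L
α₀ = 1/(1 + K1/[H⁺] + K1K2/[H⁺]²) = 1/(1 + 10^+0.53 + 10^-2.91) = 0.2278
DIC = [CO2*]/α₀ = 1.445×10^-4 / 0.2278 = 0.6344 mmol/L
CA = (α₁ + 2α₂)·DIC = (0.7719 + 2×0.0002803) × 0.6344 = 0.490 mmol/L

CA = 0.490 mmol/L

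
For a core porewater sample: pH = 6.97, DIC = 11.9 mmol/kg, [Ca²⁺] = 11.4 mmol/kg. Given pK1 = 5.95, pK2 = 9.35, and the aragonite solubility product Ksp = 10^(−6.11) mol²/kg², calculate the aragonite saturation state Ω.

Ω = 0.663

α₂ = 1 / (1 + [H⁺]/K2 + [H⁺]²/(K1K2)) = 1 / (1 + 10^+2.38 + 10^+1.36)
   = 1 / (1 + 239.88 + 22.909) = 1/263.79 = 0.003791
[CO3²⁻] = α₂ × DIC = 0.003791 × 11.9 = 0.04511 mmol/kg
Ksp = 10^(−6.11) = 7.762×10^-7
Ω = [Ca²⁺][CO3²⁻]/Ksp = (11.4×10^-3)(4.511×10^-5) / 7.762×10^-7 = 0.663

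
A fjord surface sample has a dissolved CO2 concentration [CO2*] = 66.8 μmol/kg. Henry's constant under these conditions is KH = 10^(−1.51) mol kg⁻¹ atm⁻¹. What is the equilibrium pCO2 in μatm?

pCO2 = 2160 μatm

KH = 10^(−1.51) = 3.090×10^-2 mol kg⁻¹ atm⁻¹
pCO2 = [CO2*]/KH = 66.8×10^-6 / 3.090×10^-2 = 2.16×10^-3 atm = 2160 μatm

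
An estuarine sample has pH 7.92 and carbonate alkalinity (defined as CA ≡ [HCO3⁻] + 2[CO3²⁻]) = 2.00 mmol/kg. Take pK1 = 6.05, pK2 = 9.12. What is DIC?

DIC = 1.91 mmol/kg

CA = [HCO3⁻] + 2[CO3²⁻] = (α₁ + 2α₂)·DIC
At pH 7.92: [H⁺]/K1 = 10^-1.87 = 0.013490, K2/[H⁺] = 10^-1.20 = 0.063096
α₁ = 1/(1 + 0.013490 + 0.063096) = 1/1.0766 = 0.9289; α₂ = α₁·K2/[H⁺] = 0.05861
α₁ + 2α₂ = 1.0461
DIC = CA / (α₁ + 2α₂) = 2.00 / 1.0461 = 1.91 mmol/kg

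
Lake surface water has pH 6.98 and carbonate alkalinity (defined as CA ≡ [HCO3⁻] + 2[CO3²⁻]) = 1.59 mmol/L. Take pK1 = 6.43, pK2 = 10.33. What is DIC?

CA = [HCO3⁻] + 2[CO3²⁻] = (α₁ + 2α₂)·DIC
At pH 6.98: [H⁺]/K1 = 10^-0.55 = 0.28184, K2/[H⁺] = 10^-3.35 = 0.00044668
α₁ = 1/(1 + 0.28184 + 0.00044668) = 1/1.2823 = 0.7799; α₂ = α₁·K2/[H⁺] = 0.0003483
α₁ + 2α₂ = 0.7806
DIC = CA / (α₁ + 2α₂) = 1.59 / 0.7806 = 2.04 mmol/L

DIC = 2.04 mmol/L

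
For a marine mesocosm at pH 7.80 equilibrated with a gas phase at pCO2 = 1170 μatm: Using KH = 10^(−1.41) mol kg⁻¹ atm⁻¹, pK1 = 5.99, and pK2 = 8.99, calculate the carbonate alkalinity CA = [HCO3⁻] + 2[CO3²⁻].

[CO2*] = KH · pCO2 = 10^(−1.41) × 1170×10^-6 = 4.552×10^-5 mol/kg
α₀ = 1/(1 + K1/[H⁺] + K1K2/[H⁺]²) = 1/(1 + 10^+1.81 + 10^+0.62) = 0.01434
DIC = [CO2*]/α₀ = 4.552×10^-5 / 0.01434 = 3.174 mmol/kg
CA = (α₁ + 2α₂)·DIC = (0.9259 + 2×0.05978) × 3.174 = 3.32 mmol/kg

CA = 3.32 mmol/kg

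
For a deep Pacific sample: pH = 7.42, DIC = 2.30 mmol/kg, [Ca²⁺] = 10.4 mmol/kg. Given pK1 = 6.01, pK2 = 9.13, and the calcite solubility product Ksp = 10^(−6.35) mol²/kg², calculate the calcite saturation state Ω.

α₂ = 1 / (1 + [H⁺]/K2 + [H⁺]²/(K1K2)) = 1 / (1 + 10^+1.71 + 10^+0.30)
   = 1 / (1 + 51.286 + 1.9953) = 1/54.281 = 0.01842
[CO3²⁻] = α₂ × DIC = 0.01842 × 2.30 = 0.04237 mmol/kg
Ksp = 10^(−6.35) = 4.467×10^-7
Ω = [Ca²⁺][CO3²⁻]/Ksp = (10.4×10^-3)(4.237×10^-5) / 4.467×10^-7 = 0.987

Ω = 0.987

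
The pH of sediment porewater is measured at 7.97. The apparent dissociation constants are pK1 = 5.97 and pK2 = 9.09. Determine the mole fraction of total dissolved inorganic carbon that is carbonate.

α₂ = 0.0699

α₂ = 1 / (1 + [H⁺]/K2 + [H⁺]²/(K1K2)) = 1 / (1 + 10^+1.12 + 10^-0.88)
   = 1 / (1 + 13.183 + 0.13183) = 1/14.314 = 0.06986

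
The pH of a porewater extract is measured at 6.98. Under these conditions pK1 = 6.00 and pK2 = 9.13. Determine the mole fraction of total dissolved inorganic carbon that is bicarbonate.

α₁ = 1 / (1 + [H⁺]/K1 + K2/[H⁺]) = 1 / (1 + 10^-0.98 + 10^-2.15)
   = 1 / (1 + 0.10471 + 0.0070795) = 1/1.1118 = 0.8994

α₁ = 0.899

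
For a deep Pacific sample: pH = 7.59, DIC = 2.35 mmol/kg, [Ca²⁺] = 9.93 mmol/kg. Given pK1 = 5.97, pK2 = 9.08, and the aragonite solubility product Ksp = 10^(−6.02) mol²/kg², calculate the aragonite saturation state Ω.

α₂ = 1 / (1 + [H⁺]/K2 + [H⁺]²/(K1K2)) = 1 / (1 + 10^+1.49 + 10^-0.13)
   = 1 / (1 + 30.903 + 0.74131) = 1/32.644 = 0.03063
[CO3²⁻] = α₂ × DIC = 0.03063 × 2.35 = 0.07199 mmol/kg
Ksp = 10^(−6.02) = 9.550×10^-7
Ω = [Ca²⁺][CO3²⁻]/Ksp = (9.93×10^-3)(7.199×10^-5) / 9.550×10^-7 = 0.749

Ω = 0.749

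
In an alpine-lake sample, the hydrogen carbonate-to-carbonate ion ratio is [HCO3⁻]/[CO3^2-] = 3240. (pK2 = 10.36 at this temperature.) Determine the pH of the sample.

From K2 = [H⁺][CO3^2-]/[HCO3⁻]:  pH = pK2 − log₁₀([HCO3⁻]/[CO3^2-])
log₁₀(3240) = +3.511
pH = 10.36 − (+3.511) = 6.85

pH = 6.85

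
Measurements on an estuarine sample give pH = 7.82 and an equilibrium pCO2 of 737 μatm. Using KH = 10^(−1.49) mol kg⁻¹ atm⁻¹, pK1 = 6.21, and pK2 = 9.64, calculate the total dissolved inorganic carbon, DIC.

DIC = 1.01 mmol/kg

[CO2*] = KH · pCO2 = 10^(−1.49) × 737×10^-6 = 2.385×10^-5 mol/kg
α₀ = 1/(1 + K1/[H⁺] + K1K2/[H⁺]²) = 1/(1 + 10^+1.61 + 10^-0.21) = 0.02361
DIC = [CO2*]/α₀ = 2.385×10^-5 / 0.02361 = 1.01 mmol/kg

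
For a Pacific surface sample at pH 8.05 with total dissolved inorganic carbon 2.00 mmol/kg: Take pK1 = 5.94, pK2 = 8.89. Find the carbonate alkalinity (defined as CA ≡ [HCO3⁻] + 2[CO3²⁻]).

CA = [HCO3⁻] + 2[CO3²⁻] = (α₁ + 2α₂)·DIC
At pH 8.05: [H⁺]/K1 = 10^-2.11 = 0.0077625, K2/[H⁺] = 10^-0.84 = 0.14454
α₁ = 1/(1 + 0.0077625 + 0.14454) = 1/1.1523 = 0.8678; α₂ = α₁·K2/[H⁺] = 0.1254
α₁ + 2α₂ = 1.1187
CA = 1.1187 × 2.00 = 2.24 mmol/kg

CA = 2.24 mmol/kg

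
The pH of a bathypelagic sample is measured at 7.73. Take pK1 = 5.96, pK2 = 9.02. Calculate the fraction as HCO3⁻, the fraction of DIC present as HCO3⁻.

α₁ = 0.936

α₁ = 1 / (1 + [H⁺]/K1 + K2/[H⁺]) = 1 / (1 + 10^-1.77 + 10^-1.29)
   = 1 / (1 + 0.016982 + 0.051286) = 1/1.0683 = 0.9361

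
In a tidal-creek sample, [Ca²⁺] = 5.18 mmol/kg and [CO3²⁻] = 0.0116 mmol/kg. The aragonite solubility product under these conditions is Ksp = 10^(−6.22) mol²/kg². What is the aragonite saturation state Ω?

Ω = 0.0997

Ksp = 10^(−6.22) = 6.026×10^-7
Ω = [Ca²⁺][CO3²⁻]/Ksp = (5.18×10^-3)(0.0116×10^-3) / 6.026×10^-7 = 0.0997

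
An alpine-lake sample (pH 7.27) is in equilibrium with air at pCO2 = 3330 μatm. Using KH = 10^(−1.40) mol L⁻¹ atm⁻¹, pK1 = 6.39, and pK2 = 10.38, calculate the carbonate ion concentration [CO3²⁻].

[CO2*] = KH · pCO2 = 10^(−1.40) × 3330×10^-6 = 1.326×10^-4 mol/L
α₀ = 1/(1 + K1/[H⁺] + K1K2/[H⁺]²) = 1/(1 + 10^+0.88 + 10^-2.23) = 0.1164
DIC = [CO2*]/α₀ = 1.326×10^-4 / 0.1164 = 1.139 mmol/L
[CO3²⁻] = α₂·DIC; α₂ = 0.0006854, so [CO3²⁻] = 0.0006854 × 1.139 = 0.000781 mmol/L = 0.781 μmol/L

[CO3²⁻] = 0.781 μmol/L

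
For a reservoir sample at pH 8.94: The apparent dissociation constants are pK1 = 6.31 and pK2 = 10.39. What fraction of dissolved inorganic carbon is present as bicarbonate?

α₁ = 0.964

α₁ = 1 / (1 + [H⁺]/K1 + K2/[H⁺]) = 1 / (1 + 10^-2.63 + 10^-1.45)
   = 1 / (1 + 0.0023442 + 0.035481) = 1/1.0378 = 0.9636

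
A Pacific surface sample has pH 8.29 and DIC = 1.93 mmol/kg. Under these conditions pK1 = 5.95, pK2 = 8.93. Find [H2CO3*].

α₀ = 1 / (1 + K1/[H⁺] + K1K2/[H⁺]²) = 1 / (1 + 10^+2.34 + 10^+1.70)
   = 1 / (1 + 218.78 + 50.119) = 1/269.89 = 0.003705
[CO2*] = α₀ × DIC = 0.003705 × 1.93 = 0.00715 mmol/kg = 7.15 μmol/kg

[CO2*] = 7.15 μmol/kg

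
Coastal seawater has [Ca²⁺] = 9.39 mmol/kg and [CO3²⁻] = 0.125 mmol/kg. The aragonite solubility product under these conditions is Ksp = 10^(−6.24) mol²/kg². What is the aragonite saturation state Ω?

Ω = 2.04

Ksp = 10^(−6.24) = 5.754×10^-7
Ω = [Ca²⁺][CO3²⁻]/Ksp = (9.39×10^-3)(0.125×10^-3) / 5.754×10^-7 = 2.04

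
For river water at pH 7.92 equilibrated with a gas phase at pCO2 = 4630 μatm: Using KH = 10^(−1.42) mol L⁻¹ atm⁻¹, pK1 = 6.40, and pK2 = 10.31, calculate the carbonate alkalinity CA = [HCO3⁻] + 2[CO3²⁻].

[CO2*] = KH · pCO2 = 10^(−1.42) × 4630×10^-6 = 1.760×10^-4 mol/L
α₀ = 1/(1 + K1/[H⁺] + K1K2/[H⁺]²) = 1/(1 + 10^+1.52 + 10^-0.87) = 0.02920
DIC = [CO2*]/α₀ = 1.760×10^-4 / 0.02920 = 6.029 mmol/L
CA = (α₁ + 2α₂)·DIC = (0.9669 + 2×0.003939) × 6.029 = 5.88 mmol/L

CA = 5.88 mmol/L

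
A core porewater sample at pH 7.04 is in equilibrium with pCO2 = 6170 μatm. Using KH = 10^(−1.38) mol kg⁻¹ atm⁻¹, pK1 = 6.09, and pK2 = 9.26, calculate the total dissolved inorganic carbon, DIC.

DIC = 2.56 mmol/kg

[CO2*] = KH · pCO2 = 10^(−1.38) × 6170×10^-6 = 2.572×10^-4 mol/kg
α₀ = 1/(1 + K1/[H⁺] + K1K2/[H⁺]²) = 1/(1 + 10^+0.95 + 10^-1.27) = 0.1003
DIC = [CO2*]/α₀ = 2.572×10^-4 / 0.1003 = 2.56 mmol/kg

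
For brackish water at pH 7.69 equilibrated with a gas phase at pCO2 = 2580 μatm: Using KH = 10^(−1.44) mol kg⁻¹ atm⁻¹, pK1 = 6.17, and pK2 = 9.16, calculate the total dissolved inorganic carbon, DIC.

[CO2*] = KH · pCO2 = 10^(−1.44) × 2580×10^-6 = 9.367×10^-5 mol/kg
α₀ = 1/(1 + K1/[H⁺] + K1K2/[H⁺]²) = 1/(1 + 10^+1.52 + 10^+0.05) = 0.02838
DIC = [CO2*]/α₀ = 9.367×10^-5 / 0.02838 = 3.30 mmol/kg

DIC = 3.30 mmol/kg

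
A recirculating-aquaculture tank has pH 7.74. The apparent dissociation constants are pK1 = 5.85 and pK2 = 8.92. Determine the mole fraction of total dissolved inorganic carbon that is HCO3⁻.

α₁ = 1 / (1 + [H⁺]/K1 + K2/[H⁺]) = 1 / (1 + 10^-1.89 + 10^-1.18)
   = 1 / (1 + 0.012882 + 0.066069) = 1/1.0790 = 0.9268

α₁ = 0.927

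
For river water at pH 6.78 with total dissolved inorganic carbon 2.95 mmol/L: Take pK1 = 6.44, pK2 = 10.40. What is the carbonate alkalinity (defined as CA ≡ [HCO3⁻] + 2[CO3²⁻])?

CA = 2.03 mmol/L

CA = [HCO3⁻] + 2[CO3²⁻] = (α₁ + 2α₂)·DIC
At pH 6.78: [H⁺]/K1 = 10^-0.34 = 0.45709, K2/[H⁺] = 10^-3.62 = 0.00023988
α₁ = 1/(1 + 0.45709 + 0.00023988) = 1/1.4573 = 0.6862; α₂ = α₁·K2/[H⁺] = 0.0001646
α₁ + 2α₂ = 0.6865
CA = 0.6865 × 2.95 = 2.03 mmol/L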